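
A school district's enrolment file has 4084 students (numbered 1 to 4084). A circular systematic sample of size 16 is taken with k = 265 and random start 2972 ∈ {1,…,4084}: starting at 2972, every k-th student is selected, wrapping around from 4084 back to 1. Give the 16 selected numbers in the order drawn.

2972, 3237, 3502, 3767, 4032, 213, 478, 743, 1008, 1273, 1538, 1803, 2068, 2333, 2598, 2863

Selection 1: 2972
Selection 2: 2972 + 265 = 3237
Selection 3: 3237 + 265 = 3502
Selection 4: 3502 + 265 = 3767
Selection 5: 3767 + 265 = 4032
Selection 6: 4032 + 265 = 4297 → 4297 − 4084 = 213
Selection 7: 213 + 265 = 478
Selection 8: 478 + 265 = 743
Selection 9: 743 + 265 = 1008
Selection 10: 1008 + 265 = 1273
Selection 11: 1273 + 265 = 1538
Selection 12: 1538 + 265 = 1803
Selection 13: 1803 + 265 = 2068
Selection 14: 2068 + 265 = 2333
Selection 15: 2333 + 265 = 2598
Selection 16: 2598 + 265 = 2863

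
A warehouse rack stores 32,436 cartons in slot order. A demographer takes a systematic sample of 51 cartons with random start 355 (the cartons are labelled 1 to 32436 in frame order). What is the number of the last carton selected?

k = 32436/51 = 636
51st selection = r + (51−1)·k = 355 + 50×636 = 355 + 31800 = 32155

32155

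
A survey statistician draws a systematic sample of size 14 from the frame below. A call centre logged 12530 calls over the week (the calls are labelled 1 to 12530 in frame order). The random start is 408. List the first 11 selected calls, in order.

k = N/n = 12530/14 = 895
call 1: 408
call 2: 408 + 895 = 1303
call 3: 1303 + 895 = 2198
call 4: 2198 + 895 = 3093
call 5: 3093 + 895 = 3988
call 6: 3988 + 895 = 4883
call 7: 4883 + 895 = 5778
call 8: 5778 + 895 = 6673
call 9: 6673 + 895 = 7568
call 10: 7568 + 895 = 8463
call 11: 8463 + 895 = 9358

408, 1303, 2198, 3093, 3988, 4883, 5778, 6673, 7568, 8463, 9358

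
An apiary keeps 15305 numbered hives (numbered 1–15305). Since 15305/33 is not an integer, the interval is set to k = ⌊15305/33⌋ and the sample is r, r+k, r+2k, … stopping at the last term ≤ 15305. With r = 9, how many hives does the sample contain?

k = ⌊15305/33⌋ = 463
Achieved size = ⌊(15305 − 9)/463⌋ + 1 = ⌊15296/463⌋ + 1 = 33 + 1 = 34
(last selection: 9 + 33×463 = 15288 ≤ 15305; next would be 15751 > 15305)

34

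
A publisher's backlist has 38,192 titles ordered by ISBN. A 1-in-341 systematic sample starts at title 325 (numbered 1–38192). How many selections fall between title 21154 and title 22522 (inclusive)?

k = 341
First selection ≥ 21154: 325 + ⌈(21154−325)/341⌉·341 = 325 + 62×341 = 21467
Last selection ≤ 22522: 325 + ⌊(22522−325)/341⌋·341 = 325 + 65×341 = 22490
Count = 65 − 62 + 1 = 4

4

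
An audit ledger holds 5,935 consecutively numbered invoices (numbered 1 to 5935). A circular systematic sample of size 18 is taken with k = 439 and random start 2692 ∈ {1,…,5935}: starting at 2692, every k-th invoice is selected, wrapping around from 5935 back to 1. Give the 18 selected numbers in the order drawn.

Selection 1: 2692
Selection 2: 2692 + 439 = 3131
Selection 3: 3131 + 439 = 3570
Selection 4: 3570 + 439 = 4009
Selection 5: 4009 + 439 = 4448
Selection 6: 4448 + 439 = 4887
Selection 7: 4887 + 439 = 5326
Selection 8: 5326 + 439 = 5765
Selection 9: 5765 + 439 = 6204 → 6204 − 5935 = 269
Selection 10: 269 + 439 = 708
Selection 11: 708 + 439 = 1147
Selection 12: 1147 + 439 = 1586
Selection 13: 1586 + 439 = 2025
Selection 14: 2025 + 439 = 2464
Selection 15: 2464 + 439 = 2903
Selection 16: 2903 + 439 = 3342
Selection 17: 3342 + 439 = 3781
Selection 18: 3781 + 439 = 4220

2692, 3131, 3570, 4009, 4448, 4887, 5326, 5765, 269, 708, 1147, 1586, 2025, 2464, 2903, 3342, 3781, 4220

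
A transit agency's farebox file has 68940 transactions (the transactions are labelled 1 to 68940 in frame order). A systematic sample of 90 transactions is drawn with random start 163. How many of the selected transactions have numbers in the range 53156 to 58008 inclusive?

6

k = 68940/90 = 766
First selection ≥ 53156: 163 + ⌈(53156−163)/766⌉·766 = 163 + 70×766 = 53783
Last selection ≤ 58008: 163 + ⌊(58008−163)/766⌋·766 = 163 + 75×766 = 57613
Count = 75 − 70 + 1 = 6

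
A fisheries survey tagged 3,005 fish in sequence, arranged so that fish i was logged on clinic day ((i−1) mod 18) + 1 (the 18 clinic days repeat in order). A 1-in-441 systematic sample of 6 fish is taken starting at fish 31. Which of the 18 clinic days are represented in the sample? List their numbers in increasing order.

4, 13

Consecutive selections differ by k = 441, so their clinic day numbers differ by 441 mod 18 = 9.
gcd(441, 18) = 9, so the sample visits 18/9 = 2 distinct residues mod 18.
Start 31 is clinic day 13; the clinic days hit are 4, 13.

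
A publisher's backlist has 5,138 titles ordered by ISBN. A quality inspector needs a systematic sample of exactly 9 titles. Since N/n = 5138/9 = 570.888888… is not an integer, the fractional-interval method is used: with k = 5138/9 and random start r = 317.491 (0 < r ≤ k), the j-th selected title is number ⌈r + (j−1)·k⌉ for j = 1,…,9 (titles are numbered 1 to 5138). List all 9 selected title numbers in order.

j=1: r + 0k = 317.491 → ⌈·⌉ = 318
j=2: r + 1k = 888.379888… → ⌈·⌉ = 889
j=3: r + 2k = 1459.268777… → ⌈·⌉ = 1460
j=4: r + 3k = 2030.157666… → ⌈·⌉ = 2031
j=5: r + 4k = 2601.046555… → ⌈·⌉ = 2602
j=6: r + 5k = 3171.935444… → ⌈·⌉ = 3172
j=7: r + 6k = 3742.824333… → ⌈·⌉ = 3743
j=8: r + 7k = 4313.713222… → ⌈·⌉ = 4314
j=9: r + 8k = 4884.602111… → ⌈·⌉ = 4885

318, 889, 1460, 2031, 2602, 3172, 3743, 4314, 4885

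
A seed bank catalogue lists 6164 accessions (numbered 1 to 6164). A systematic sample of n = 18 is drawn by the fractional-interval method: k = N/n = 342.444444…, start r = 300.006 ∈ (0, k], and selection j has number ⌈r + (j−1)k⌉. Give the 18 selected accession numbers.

j=1: r + 0k = 300.006 → ⌈·⌉ = 301
j=2: r + 1k = 642.450444… → ⌈·⌉ = 643
j=3: r + 2k = 984.894888… → ⌈·⌉ = 985
j=4: r + 3k = 1327.339333… → ⌈·⌉ = 1328
j=5: r + 4k = 1669.783777… → ⌈·⌉ = 1670
j=6: r + 5k = 2012.228222… → ⌈·⌉ = 2013
j=7: r + 6k = 2354.672666… → ⌈·⌉ = 2355
j=8: r + 7k = 2697.117111… → ⌈·⌉ = 2698
j=9: r + 8k = 3039.561555… → ⌈·⌉ = 3040
j=10: r + 9k = 3382.006 → ⌈·⌉ = 3383
j=11: r + 10k = 3724.450444… → ⌈·⌉ = 3725
j=12: r + 11k = 4066.894888… → ⌈·⌉ = 4067
j=13: r + 12k = 4409.339333… → ⌈·⌉ = 4410
j=14: r + 13k = 4751.783777… → ⌈·⌉ = 4752
j=15: r + 14k = 5094.228222… → ⌈·⌉ = 5095
j=16: r + 15k = 5436.672666… → ⌈·⌉ = 5437
j=17: r + 16k = 5779.117111… → ⌈·⌉ = 5780
j=18: r + 17k = 6121.561555… → ⌈·⌉ = 6122

301, 643, 985, 1328, 1670, 2013, 2355, 2698, 3040, 3383, 3725, 4067, 4410, 4752, 5095, 5437, 5780, 6122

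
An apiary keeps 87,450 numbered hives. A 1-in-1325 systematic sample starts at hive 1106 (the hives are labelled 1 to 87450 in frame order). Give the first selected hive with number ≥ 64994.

66031

k = 1325
Steps past start: ⌈(64994 − 1106)/1325⌉ = ⌈63888/1325⌉ = 49
Selected hive: 1106 + 49×1325 = 66031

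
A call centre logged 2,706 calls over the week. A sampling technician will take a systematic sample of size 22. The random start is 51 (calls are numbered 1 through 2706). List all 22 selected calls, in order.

51, 174, 297, 420, 543, 666, 789, 912, 1035, 1158, 1281, 1404, 1527, 1650, 1773, 1896, 2019, 2142, 2265, 2388, 2511, 2634

k = N/n = 2706/22 = 123
call 1: 51
call 2: 51 + 123 = 174
call 3: 174 + 123 = 297
call 4: 297 + 123 = 420
call 5: 420 + 123 = 543
call 6: 543 + 123 = 666
call 7: 666 + 123 = 789
call 8: 789 + 123 = 912
call 9: 912 + 123 = 1035
call 10: 1035 + 123 = 1158
call 11: 1158 + 123 = 1281
call 12: 1281 + 123 = 1404
call 13: 1404 + 123 = 1527
call 14: 1527 + 123 = 1650
call 15: 1650 + 123 = 1773
call 16: 1773 + 123 = 1896
call 17: 1896 + 123 = 2019
call 18: 2019 + 123 = 2142
call 19: 2142 + 123 = 2265
call 20: 2265 + 123 = 2388
call 21: 2388 + 123 = 2511
call 22: 2511 + 123 = 2634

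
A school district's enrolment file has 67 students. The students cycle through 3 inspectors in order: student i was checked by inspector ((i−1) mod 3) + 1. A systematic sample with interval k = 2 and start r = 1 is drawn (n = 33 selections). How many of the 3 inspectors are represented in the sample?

Consecutive selections differ by k = 2, so their inspector numbers differ by 2 mod 3 = 2.
gcd(2, 3) = 1, so the sample visits 3/1 = 3 distinct residues mod 3.
Start 1 is inspector 1; the inspectors hit are 1, 2, 3.

3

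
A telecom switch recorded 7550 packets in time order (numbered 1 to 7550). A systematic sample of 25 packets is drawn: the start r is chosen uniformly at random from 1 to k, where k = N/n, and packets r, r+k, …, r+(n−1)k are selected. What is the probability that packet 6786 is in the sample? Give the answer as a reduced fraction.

k = 7550/25 = 302.
Packet 6786 is selected iff r ≡ 6786 (mod 302); exactly one such r in {1,…,302}.
Inclusion probability = 1/302.

1/302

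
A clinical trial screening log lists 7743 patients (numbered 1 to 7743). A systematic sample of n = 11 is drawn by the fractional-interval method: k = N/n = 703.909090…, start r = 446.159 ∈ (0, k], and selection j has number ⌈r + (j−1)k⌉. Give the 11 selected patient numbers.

j=1: r + 0k = 446.159 → ⌈·⌉ = 447
j=2: r + 1k = 1150.068090… → ⌈·⌉ = 1151
j=3: r + 2k = 1853.977181… → ⌈·⌉ = 1854
j=4: r + 3k = 2557.886272… → ⌈·⌉ = 2558
j=5: r + 4k = 3261.795363… → ⌈·⌉ = 3262
j=6: r + 5k = 3965.704454… → ⌈·⌉ = 3966
j=7: r + 6k = 4669.613545… → ⌈·⌉ = 4670
j=8: r + 7k = 5373.522636… → ⌈·⌉ = 5374
j=9: r + 8k = 6077.431727… → ⌈·⌉ = 6078
j=10: r + 9k = 6781.340818… → ⌈·⌉ = 6782
j=11: r + 10k = 7485.249909… → ⌈·⌉ = 7486

447, 1151, 1854, 2558, 3262, 3966, 4670, 5374, 6078, 6782, 7486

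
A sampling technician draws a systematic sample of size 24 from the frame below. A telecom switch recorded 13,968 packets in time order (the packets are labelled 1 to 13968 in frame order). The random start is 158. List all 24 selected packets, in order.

158, 740, 1322, 1904, 2486, 3068, 3650, 4232, 4814, 5396, 5978, 6560, 7142, 7724, 8306, 8888, 9470, 10052, 10634, 11216, 11798, 12380, 12962, 13544

k = N/n = 13968/24 = 582
packet 1: 158
packet 2: 158 + 582 = 740
packet 3: 740 + 582 = 1322
packet 4: 1322 + 582 = 1904
packet 5: 1904 + 582 = 2486
packet 6: 2486 + 582 = 3068
packet 7: 3068 + 582 = 3650
packet 8: 3650 + 582 = 4232
packet 9: 4232 + 582 = 4814
packet 10: 4814 + 582 = 5396
packet 11: 5396 + 582 = 5978
packet 12: 5978 + 582 = 6560
packet 13: 6560 + 582 = 7142
packet 14: 7142 + 582 = 7724
packet 15: 7724 + 582 = 8306
packet 16: 8306 + 582 = 8888
packet 17: 8888 + 582 = 9470
packet 18: 9470 + 582 = 10052
packet 19: 10052 + 582 = 10634
packet 20: 10634 + 582 = 11216
packet 21: 11216 + 582 = 11798
packet 22: 11798 + 582 = 12380
packet 23: 12380 + 582 = 12962
packet 24: 12962 + 582 = 13544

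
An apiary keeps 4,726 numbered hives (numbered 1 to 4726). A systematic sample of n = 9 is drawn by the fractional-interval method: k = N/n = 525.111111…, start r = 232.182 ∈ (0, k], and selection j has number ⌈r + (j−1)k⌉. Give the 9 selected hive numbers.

233, 758, 1283, 1808, 2333, 2858, 3383, 3908, 4434

j=1: r + 0k = 232.182 → ⌈·⌉ = 233
j=2: r + 1k = 757.293111… → ⌈·⌉ = 758
j=3: r + 2k = 1282.404222… → ⌈·⌉ = 1283
j=4: r + 3k = 1807.515333… → ⌈·⌉ = 1808
j=5: r + 4k = 2332.626444… → ⌈·⌉ = 2333
j=6: r + 5k = 2857.737555… → ⌈·⌉ = 2858
j=7: r + 6k = 3382.848666… → ⌈·⌉ = 3383
j=8: r + 7k = 3907.959777… → ⌈·⌉ = 3908
j=9: r + 8k = 4433.070888… → ⌈·⌉ = 4434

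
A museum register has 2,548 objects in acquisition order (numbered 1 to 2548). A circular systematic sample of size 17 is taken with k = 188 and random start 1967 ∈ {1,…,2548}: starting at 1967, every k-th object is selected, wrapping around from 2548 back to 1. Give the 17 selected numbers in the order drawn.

1967, 2155, 2343, 2531, 171, 359, 547, 735, 923, 1111, 1299, 1487, 1675, 1863, 2051, 2239, 2427

Selection 1: 1967
Selection 2: 1967 + 188 = 2155
Selection 3: 2155 + 188 = 2343
Selection 4: 2343 + 188 = 2531
Selection 5: 2531 + 188 = 2719 → 2719 − 2548 = 171
Selection 6: 171 + 188 = 359
Selection 7: 359 + 188 = 547
Selection 8: 547 + 188 = 735
Selection 9: 735 + 188 = 923
Selection 10: 923 + 188 = 1111
Selection 11: 1111 + 188 = 1299
Selection 12: 1299 + 188 = 1487
Selection 13: 1487 + 188 = 1675
Selection 14: 1675 + 188 = 1863
Selection 15: 1863 + 188 = 2051
Selection 16: 2051 + 188 = 2239
Selection 17: 2239 + 188 = 2427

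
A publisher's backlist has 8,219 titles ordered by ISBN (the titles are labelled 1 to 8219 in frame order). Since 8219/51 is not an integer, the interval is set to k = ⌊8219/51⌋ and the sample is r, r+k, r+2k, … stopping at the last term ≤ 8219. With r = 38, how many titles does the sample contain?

k = ⌊8219/51⌋ = 161
Achieved size = ⌊(8219 − 38)/161⌋ + 1 = ⌊8181/161⌋ + 1 = 50 + 1 = 51
(last selection: 38 + 50×161 = 8088 ≤ 8219; next would be 8249 > 8219)

51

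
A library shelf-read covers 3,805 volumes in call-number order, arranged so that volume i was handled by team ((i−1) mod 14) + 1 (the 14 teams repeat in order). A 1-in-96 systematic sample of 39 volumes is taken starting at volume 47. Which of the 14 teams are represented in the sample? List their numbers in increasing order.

1, 3, 5, 7, 9, 11, 13

Consecutive selections differ by k = 96, so their team numbers differ by 96 mod 14 = 12.
gcd(96, 14) = 2, so the sample visits 14/2 = 7 distinct residues mod 14.
Start 47 is team 5; the teams hit are 1, 3, 5, 7, 9, 11, 13.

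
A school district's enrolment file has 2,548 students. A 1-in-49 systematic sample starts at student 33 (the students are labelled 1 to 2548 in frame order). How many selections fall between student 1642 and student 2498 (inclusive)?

k = 49
First selection ≥ 1642: 33 + ⌈(1642−33)/49⌉·49 = 33 + 33×49 = 1650
Last selection ≤ 2498: 33 + ⌊(2498−33)/49⌋·49 = 33 + 50×49 = 2483
Count = 50 − 33 + 1 = 18

18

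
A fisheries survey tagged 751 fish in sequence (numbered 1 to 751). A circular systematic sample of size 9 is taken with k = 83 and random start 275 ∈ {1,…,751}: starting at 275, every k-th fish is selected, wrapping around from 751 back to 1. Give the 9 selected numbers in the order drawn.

Selection 1: 275
Selection 2: 275 + 83 = 358
Selection 3: 358 + 83 = 441
Selection 4: 441 + 83 = 524
Selection 5: 524 + 83 = 607
Selection 6: 607 + 83 = 690
Selection 7: 690 + 83 = 773 → 773 − 751 = 22
Selection 8: 22 + 83 = 105
Selection 9: 105 + 83 = 188

275, 358, 441, 524, 607, 690, 22, 105, 188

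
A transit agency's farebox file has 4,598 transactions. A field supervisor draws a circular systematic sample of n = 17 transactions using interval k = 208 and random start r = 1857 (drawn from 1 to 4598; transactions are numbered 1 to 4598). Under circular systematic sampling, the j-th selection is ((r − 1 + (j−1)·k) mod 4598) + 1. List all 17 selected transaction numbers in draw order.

Selection 1: 1857
Selection 2: 1857 + 208 = 2065
Selection 3: 2065 + 208 = 2273
Selection 4: 2273 + 208 = 2481
Selection 5: 2481 + 208 = 2689
Selection 6: 2689 + 208 = 2897
Selection 7: 2897 + 208 = 3105
Selection 8: 3105 + 208 = 3313
Selection 9: 3313 + 208 = 3521
Selection 10: 3521 + 208 = 3729
Selection 11: 3729 + 208 = 3937
Selection 12: 3937 + 208 = 4145
Selection 13: 4145 + 208 = 4353
Selection 14: 4353 + 208 = 4561
Selection 15: 4561 + 208 = 4769 → 4769 − 4598 = 171
Selection 16: 171 + 208 = 379
Selection 17: 379 + 208 = 587

1857, 2065, 2273, 2481, 2689, 2897, 3105, 3313, 3521, 3729, 3937, 4145, 4353, 4561, 171, 379, 587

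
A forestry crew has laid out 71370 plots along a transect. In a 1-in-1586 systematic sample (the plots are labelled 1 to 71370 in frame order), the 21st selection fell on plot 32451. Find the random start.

731

k = 1586
r = 32451 − (21−1)×1586 = 32451 − 31720 = 731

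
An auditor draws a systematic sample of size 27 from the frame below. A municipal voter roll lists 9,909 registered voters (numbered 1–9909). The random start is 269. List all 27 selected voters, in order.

k = N/n = 9909/27 = 367
voter 1: 269
voter 2: 269 + 367 = 636
voter 3: 636 + 367 = 1003
voter 4: 1003 + 367 = 1370
voter 5: 1370 + 367 = 1737
voter 6: 1737 + 367 = 2104
voter 7: 2104 + 367 = 2471
voter 8: 2471 + 367 = 2838
voter 9: 2838 + 367 = 3205
voter 10: 3205 + 367 = 3572
voter 11: 3572 + 367 = 3939
voter 12: 3939 + 367 = 4306
voter 13: 4306 + 367 = 4673
voter 14: 4673 + 367 = 5040
voter 15: 5040 + 367 = 5407
voter 16: 5407 + 367 = 5774
voter 17: 5774 + 367 = 6141
voter 18: 6141 + 367 = 6508
voter 19: 6508 + 367 = 6875
voter 20: 6875 + 367 = 7242
voter 21: 7242 + 367 = 7609
voter 22: 7609 + 367 = 7976
voter 23: 7976 + 367 = 8343
voter 24: 8343 + 367 = 8710
voter 25: 8710 + 367 = 9077
voter 26: 9077 + 367 = 9444
voter 27: 9444 + 367 = 9811

269, 636, 1003, 1370, 1737, 2104, 2471, 2838, 3205, 3572, 3939, 4306, 4673, 5040, 5407, 5774, 6141, 6508, 6875, 7242, 7609, 7976, 8343, 8710, 9077, 9444, 9811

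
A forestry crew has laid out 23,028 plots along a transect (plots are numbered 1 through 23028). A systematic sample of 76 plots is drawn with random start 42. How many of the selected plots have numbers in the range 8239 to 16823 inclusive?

k = 23028/76 = 303
First selection ≥ 8239: 42 + ⌈(8239−42)/303⌉·303 = 42 + 28×303 = 8526
Last selection ≤ 16823: 42 + ⌊(16823−42)/303⌋·303 = 42 + 55×303 = 16707
Count = 55 − 28 + 1 = 28

28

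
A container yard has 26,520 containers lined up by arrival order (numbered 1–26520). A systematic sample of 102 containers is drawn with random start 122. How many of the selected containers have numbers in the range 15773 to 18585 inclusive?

k = 26520/102 = 260
First selection ≥ 15773: 122 + ⌈(15773−122)/260⌉·260 = 122 + 61×260 = 15982
Last selection ≤ 18585: 122 + ⌊(18585−122)/260⌋·260 = 122 + 71×260 = 18582
Count = 71 − 61 + 1 = 11

11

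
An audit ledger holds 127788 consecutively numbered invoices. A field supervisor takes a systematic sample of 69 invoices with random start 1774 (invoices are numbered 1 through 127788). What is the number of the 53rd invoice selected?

k = 127788/69 = 1852
53rd selection = r + (53−1)·k = 1774 + 52×1852 = 1774 + 96304 = 98078

98078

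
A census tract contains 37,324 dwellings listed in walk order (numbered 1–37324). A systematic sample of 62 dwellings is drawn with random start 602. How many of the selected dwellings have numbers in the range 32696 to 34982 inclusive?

k = 37324/62 = 602
First selection ≥ 32696: 602 + ⌈(32696−602)/602⌉·602 = 602 + 54×602 = 33110
Last selection ≤ 34982: 602 + ⌊(34982−602)/602⌋·602 = 602 + 57×602 = 34916
Count = 57 − 54 + 1 = 4

4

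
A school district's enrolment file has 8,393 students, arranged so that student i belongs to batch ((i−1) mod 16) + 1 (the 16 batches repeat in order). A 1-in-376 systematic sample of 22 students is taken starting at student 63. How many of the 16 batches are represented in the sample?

Consecutive selections differ by k = 376, so their batch numbers differ by 376 mod 16 = 8.
gcd(376, 16) = 8, so the sample visits 16/8 = 2 distinct residues mod 16.
Start 63 is batch 15; the batches hit are 7, 15.

2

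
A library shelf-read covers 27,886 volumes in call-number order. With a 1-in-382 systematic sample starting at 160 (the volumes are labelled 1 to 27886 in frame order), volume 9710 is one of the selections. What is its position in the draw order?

k = 382
position = (9710 − 160)/382 + 1 = 9550/382 + 1 = 25 + 1 = 26

26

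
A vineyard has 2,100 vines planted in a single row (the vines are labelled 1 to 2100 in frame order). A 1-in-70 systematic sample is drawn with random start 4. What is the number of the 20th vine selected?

1334

k = 70
20th selection = r + (20−1)·k = 4 + 19×70 = 4 + 1330 = 1334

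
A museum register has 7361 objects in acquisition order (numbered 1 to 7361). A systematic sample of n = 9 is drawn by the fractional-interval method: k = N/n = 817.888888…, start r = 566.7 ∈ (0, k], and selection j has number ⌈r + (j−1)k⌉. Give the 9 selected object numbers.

567, 1385, 2203, 3021, 3839, 4657, 5475, 6292, 7110

j=1: r + 0k = 566.7 → ⌈·⌉ = 567
j=2: r + 1k = 1384.588888… → ⌈·⌉ = 1385
j=3: r + 2k = 2202.477777… → ⌈·⌉ = 2203
j=4: r + 3k = 3020.366666… → ⌈·⌉ = 3021
j=5: r + 4k = 3838.255555… → ⌈·⌉ = 3839
j=6: r + 5k = 4656.144444… → ⌈·⌉ = 4657
j=7: r + 6k = 5474.033333… → ⌈·⌉ = 5475
j=8: r + 7k = 6291.922222… → ⌈·⌉ = 6292
j=9: r + 8k = 7109.811111… → ⌈·⌉ = 7110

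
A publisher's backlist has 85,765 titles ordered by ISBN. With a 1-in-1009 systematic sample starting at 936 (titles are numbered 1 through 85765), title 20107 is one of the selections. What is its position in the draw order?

20

k = 1009
position = (20107 − 936)/1009 + 1 = 19171/1009 + 1 = 19 + 1 = 20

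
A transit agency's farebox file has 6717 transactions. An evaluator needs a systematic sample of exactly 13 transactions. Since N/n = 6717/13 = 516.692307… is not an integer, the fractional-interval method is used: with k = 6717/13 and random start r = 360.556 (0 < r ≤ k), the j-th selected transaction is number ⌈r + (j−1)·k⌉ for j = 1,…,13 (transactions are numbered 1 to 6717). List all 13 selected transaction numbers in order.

361, 878, 1394, 1911, 2428, 2945, 3461, 3978, 4495, 5011, 5528, 6045, 6561

j=1: r + 0k = 360.556 → ⌈·⌉ = 361
j=2: r + 1k = 877.248307… → ⌈·⌉ = 878
j=3: r + 2k = 1393.940615… → ⌈·⌉ = 1394
j=4: r + 3k = 1910.632923… → ⌈·⌉ = 1911
j=5: r + 4k = 2427.325230… → ⌈·⌉ = 2428
j=6: r + 5k = 2944.017538… → ⌈·⌉ = 2945
j=7: r + 6k = 3460.709846… → ⌈·⌉ = 3461
j=8: r + 7k = 3977.402153… → ⌈·⌉ = 3978
j=9: r + 8k = 4494.094461… → ⌈·⌉ = 4495
j=10: r + 9k = 5010.786769… → ⌈·⌉ = 5011
j=11: r + 10k = 5527.479076… → ⌈·⌉ = 5528
j=12: r + 11k = 6044.171384… → ⌈·⌉ = 6045
j=13: r + 12k = 6560.863692… → ⌈·⌉ = 6561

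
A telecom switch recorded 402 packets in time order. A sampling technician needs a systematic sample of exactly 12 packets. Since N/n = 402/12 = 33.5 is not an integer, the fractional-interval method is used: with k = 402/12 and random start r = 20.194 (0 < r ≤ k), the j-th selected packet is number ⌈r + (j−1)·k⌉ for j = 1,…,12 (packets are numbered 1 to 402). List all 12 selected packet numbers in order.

21, 54, 88, 121, 155, 188, 222, 255, 289, 322, 356, 389

j=1: r + 0k = 20.194 → ⌈·⌉ = 21
j=2: r + 1k = 53.694 → ⌈·⌉ = 54
j=3: r + 2k = 87.194 → ⌈·⌉ = 88
j=4: r + 3k = 120.694 → ⌈·⌉ = 121
j=5: r + 4k = 154.194 → ⌈·⌉ = 155
j=6: r + 5k = 187.694 → ⌈·⌉ = 188
j=7: r + 6k = 221.194 → ⌈·⌉ = 222
j=8: r + 7k = 254.694 → ⌈·⌉ = 255
j=9: r + 8k = 288.194 → ⌈·⌉ = 289
j=10: r + 9k = 321.694 → ⌈·⌉ = 322
j=11: r + 10k = 355.194 → ⌈·⌉ = 356
j=12: r + 11k = 388.694 → ⌈·⌉ = 389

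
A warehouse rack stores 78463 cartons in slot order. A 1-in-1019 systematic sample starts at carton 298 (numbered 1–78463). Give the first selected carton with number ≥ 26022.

k = 1019
Steps past start: ⌈(26022 − 298)/1019⌉ = ⌈25724/1019⌉ = 26
Selected carton: 298 + 26×1019 = 26792

26792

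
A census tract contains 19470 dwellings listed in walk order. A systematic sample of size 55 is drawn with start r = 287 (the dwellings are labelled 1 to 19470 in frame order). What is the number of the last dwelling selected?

19403

k = 19470/55 = 354
55th selection = r + (55−1)·k = 287 + 54×354 = 287 + 19116 = 19403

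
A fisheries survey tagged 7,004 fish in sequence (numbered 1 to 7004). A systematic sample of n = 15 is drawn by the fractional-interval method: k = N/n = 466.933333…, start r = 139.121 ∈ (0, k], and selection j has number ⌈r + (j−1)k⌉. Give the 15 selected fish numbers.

j=1: r + 0k = 139.121 → ⌈·⌉ = 140
j=2: r + 1k = 606.054333… → ⌈·⌉ = 607
j=3: r + 2k = 1072.987666… → ⌈·⌉ = 1073
j=4: r + 3k = 1539.921 → ⌈·⌉ = 1540
j=5: r + 4k = 2006.854333… → ⌈·⌉ = 2007
j=6: r + 5k = 2473.787666… → ⌈·⌉ = 2474
j=7: r + 6k = 2940.721 → ⌈·⌉ = 2941
j=8: r + 7k = 3407.654333… → ⌈·⌉ = 3408
j=9: r + 8k = 3874.587666… → ⌈·⌉ = 3875
j=10: r + 9k = 4341.521 → ⌈·⌉ = 4342
j=11: r + 10k = 4808.454333… → ⌈·⌉ = 4809
j=12: r + 11k = 5275.387666… → ⌈·⌉ = 5276
j=13: r + 12k = 5742.321 → ⌈·⌉ = 5743
j=14: r + 13k = 6209.254333… → ⌈·⌉ = 6210
j=15: r + 14k = 6676.187666… → ⌈·⌉ = 6677

140, 607, 1073, 1540, 2007, 2474, 2941, 3408, 3875, 4342, 4809, 5276, 5743, 6210, 6677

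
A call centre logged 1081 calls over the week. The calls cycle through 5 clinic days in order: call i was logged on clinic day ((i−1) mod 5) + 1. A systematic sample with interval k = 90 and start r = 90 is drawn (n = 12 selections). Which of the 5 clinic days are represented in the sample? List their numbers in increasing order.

5

Consecutive selections differ by k = 90, so their clinic day numbers differ by 90 mod 5 = 0.
gcd(90, 5) = 5, so the sample visits 5/5 = 1 distinct residues mod 5.
Start 90 is clinic day 5; the clinic days hit are 5.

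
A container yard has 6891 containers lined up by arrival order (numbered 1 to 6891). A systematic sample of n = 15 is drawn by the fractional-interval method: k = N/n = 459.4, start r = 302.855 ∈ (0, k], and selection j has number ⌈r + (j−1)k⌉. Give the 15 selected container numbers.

j=1: r + 0k = 302.855 → ⌈·⌉ = 303
j=2: r + 1k = 762.255 → ⌈·⌉ = 763
j=3: r + 2k = 1221.655 → ⌈·⌉ = 1222
j=4: r + 3k = 1681.055 → ⌈·⌉ = 1682
j=5: r + 4k = 2140.455 → ⌈·⌉ = 2141
j=6: r + 5k = 2599.855 → ⌈·⌉ = 2600
j=7: r + 6k = 3059.255 → ⌈·⌉ = 3060
j=8: r + 7k = 3518.655 → ⌈·⌉ = 3519
j=9: r + 8k = 3978.055 → ⌈·⌉ = 3979
j=10: r + 9k = 4437.455 → ⌈·⌉ = 4438
j=11: r + 10k = 4896.855 → ⌈·⌉ = 4897
j=12: r + 11k = 5356.255 → ⌈·⌉ = 5357
j=13: r + 12k = 5815.655 → ⌈·⌉ = 5816
j=14: r + 13k = 6275.055 → ⌈·⌉ = 6276
j=15: r + 14k = 6734.455 → ⌈·⌉ = 6735

303, 763, 1222, 1682, 2141, 2600, 3060, 3519, 3979, 4438, 4897, 5357, 5816, 6276, 6735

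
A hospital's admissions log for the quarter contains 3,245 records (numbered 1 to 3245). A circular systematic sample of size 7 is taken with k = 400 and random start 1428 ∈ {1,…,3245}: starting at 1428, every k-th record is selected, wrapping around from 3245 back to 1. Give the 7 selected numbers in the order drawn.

Selection 1: 1428
Selection 2: 1428 + 400 = 1828
Selection 3: 1828 + 400 = 2228
Selection 4: 2228 + 400 = 2628
Selection 5: 2628 + 400 = 3028
Selection 6: 3028 + 400 = 3428 → 3428 − 3245 = 183
Selection 7: 183 + 400 = 583

1428, 1828, 2228, 2628, 3028, 183, 583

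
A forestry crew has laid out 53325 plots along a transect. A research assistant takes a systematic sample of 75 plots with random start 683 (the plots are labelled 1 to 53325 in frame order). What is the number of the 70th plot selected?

49742

k = 53325/75 = 711
70th selection = r + (70−1)·k = 683 + 69×711 = 683 + 49059 = 49742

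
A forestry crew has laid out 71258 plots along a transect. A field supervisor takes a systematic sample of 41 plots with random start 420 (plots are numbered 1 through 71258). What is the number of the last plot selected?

69940

k = 71258/41 = 1738
41st selection = r + (41−1)·k = 420 + 40×1738 = 420 + 69520 = 69940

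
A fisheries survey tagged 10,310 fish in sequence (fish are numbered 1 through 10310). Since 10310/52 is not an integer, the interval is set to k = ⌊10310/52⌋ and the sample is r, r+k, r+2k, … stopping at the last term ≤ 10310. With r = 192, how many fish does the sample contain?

52

k = ⌊10310/52⌋ = 198
Achieved size = ⌊(10310 − 192)/198⌋ + 1 = ⌊10118/198⌋ + 1 = 51 + 1 = 52
(last selection: 192 + 51×198 = 10290 ≤ 10310; next would be 10488 > 10310)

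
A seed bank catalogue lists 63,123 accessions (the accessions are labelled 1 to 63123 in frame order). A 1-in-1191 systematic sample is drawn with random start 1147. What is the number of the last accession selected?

k = 1191
53rd selection = r + (53−1)·k = 1147 + 52×1191 = 1147 + 61932 = 63079

63079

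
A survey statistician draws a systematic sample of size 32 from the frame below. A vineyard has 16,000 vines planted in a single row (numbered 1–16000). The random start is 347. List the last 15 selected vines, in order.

8847, 9347, 9847, 10347, 10847, 11347, 11847, 12347, 12847, 13347, 13847, 14347, 14847, 15347, 15847

k = N/n = 16000/32 = 500
18th selection = 347 + 17×500 = 8847
19th: 8847 + 500 = 9347
20th: 9347 + 500 = 9847
21st: 9847 + 500 = 10347
22nd: 10347 + 500 = 10847
23rd: 10847 + 500 = 11347
24th: 11347 + 500 = 11847
25th: 11847 + 500 = 12347
26th: 12347 + 500 = 12847
27th: 12847 + 500 = 13347
28th: 13347 + 500 = 13847
29th: 13847 + 500 = 14347
30th: 14347 + 500 = 14847
31st: 14847 + 500 = 15347
32nd: 15347 + 500 = 15847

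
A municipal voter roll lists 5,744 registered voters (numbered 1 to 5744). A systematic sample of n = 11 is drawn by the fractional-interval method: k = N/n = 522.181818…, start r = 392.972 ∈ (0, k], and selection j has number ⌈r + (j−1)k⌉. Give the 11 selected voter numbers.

j=1: r + 0k = 392.972 → ⌈·⌉ = 393
j=2: r + 1k = 915.153818… → ⌈·⌉ = 916
j=3: r + 2k = 1437.335636… → ⌈·⌉ = 1438
j=4: r + 3k = 1959.517454… → ⌈·⌉ = 1960
j=5: r + 4k = 2481.699272… → ⌈·⌉ = 2482
j=6: r + 5k = 3003.881090… → ⌈·⌉ = 3004
j=7: r + 6k = 3526.062909… → ⌈·⌉ = 3527
j=8: r + 7k = 4048.244727… → ⌈·⌉ = 4049
j=9: r + 8k = 4570.426545… → ⌈·⌉ = 4571
j=10: r + 9k = 5092.608363… → ⌈·⌉ = 5093
j=11: r + 10k = 5614.790181… → ⌈·⌉ = 5615

393, 916, 1438, 1960, 2482, 3004, 3527, 4049, 4571, 5093, 5615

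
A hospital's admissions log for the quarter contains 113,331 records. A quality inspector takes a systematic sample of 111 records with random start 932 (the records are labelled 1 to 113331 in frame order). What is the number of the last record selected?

113242

k = 113331/111 = 1021
111th selection = r + (111−1)·k = 932 + 110×1021 = 932 + 112310 = 113242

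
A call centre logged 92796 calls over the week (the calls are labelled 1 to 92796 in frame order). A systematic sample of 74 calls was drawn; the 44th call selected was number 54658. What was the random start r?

k = 92796/74 = 1254
r = 54658 − (44−1)×1254 = 54658 − 53922 = 736

736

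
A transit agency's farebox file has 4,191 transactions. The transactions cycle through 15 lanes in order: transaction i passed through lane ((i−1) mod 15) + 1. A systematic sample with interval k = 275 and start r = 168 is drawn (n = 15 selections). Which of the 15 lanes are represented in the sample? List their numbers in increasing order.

Consecutive selections differ by k = 275, so their lane numbers differ by 275 mod 15 = 5.
gcd(275, 15) = 5, so the sample visits 15/5 = 3 distinct residues mod 15.
Start 168 is lane 3; the lanes hit are 3, 8, 13.

3, 8, 13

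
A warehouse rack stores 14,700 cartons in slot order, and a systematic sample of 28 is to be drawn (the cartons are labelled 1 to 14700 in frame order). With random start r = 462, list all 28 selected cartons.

k = N/n = 14700/28 = 525
carton 1: 462
carton 2: 462 + 525 = 987
carton 3: 987 + 525 = 1512
carton 4: 1512 + 525 = 2037
carton 5: 2037 + 525 = 2562
carton 6: 2562 + 525 = 3087
carton 7: 3087 + 525 = 3612
carton 8: 3612 + 525 = 4137
carton 9: 4137 + 525 = 4662
carton 10: 4662 + 525 = 5187
carton 11: 5187 + 525 = 5712
carton 12: 5712 + 525 = 6237
carton 13: 6237 + 525 = 6762
carton 14: 6762 + 525 = 7287
carton 15: 7287 + 525 = 7812
carton 16: 7812 + 525 = 8337
carton 17: 8337 + 525 = 8862
carton 18: 8862 + 525 = 9387
carton 19: 9387 + 525 = 9912
carton 20: 9912 + 525 = 10437
carton 21: 10437 + 525 = 10962
carton 22: 10962 + 525 = 11487
carton 23: 11487 + 525 = 12012
carton 24: 12012 + 525 = 12537
carton 25: 12537 + 525 = 13062
carton 26: 13062 + 525 = 13587
carton 27: 13587 + 525 = 14112
carton 28: 14112 + 525 = 14637

462, 987, 1512, 2037, 2562, 3087, 3612, 4137, 4662, 5187, 5712, 6237, 6762, 7287, 7812, 8337, 8862, 9387, 9912, 10437, 10962, 11487, 12012, 12537, 13062, 13587, 14112, 14637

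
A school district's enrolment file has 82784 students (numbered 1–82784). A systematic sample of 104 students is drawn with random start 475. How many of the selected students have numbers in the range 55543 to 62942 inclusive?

k = 82784/104 = 796
First selection ≥ 55543: 475 + ⌈(55543−475)/796⌉·796 = 475 + 70×796 = 56195
Last selection ≤ 62942: 475 + ⌊(62942−475)/796⌋·796 = 475 + 78×796 = 62563
Count = 78 − 70 + 1 = 9

9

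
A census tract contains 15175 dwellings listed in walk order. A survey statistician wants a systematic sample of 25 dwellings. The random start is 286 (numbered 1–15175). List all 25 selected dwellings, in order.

k = N/n = 15175/25 = 607
dwelling 1: 286
dwelling 2: 286 + 607 = 893
dwelling 3: 893 + 607 = 1500
dwelling 4: 1500 + 607 = 2107
dwelling 5: 2107 + 607 = 2714
dwelling 6: 2714 + 607 = 3321
dwelling 7: 3321 + 607 = 3928
dwelling 8: 3928 + 607 = 4535
dwelling 9: 4535 + 607 = 5142
dwelling 10: 5142 + 607 = 5749
dwelling 11: 5749 + 607 = 6356
dwelling 12: 6356 + 607 = 6963
dwelling 13: 6963 + 607 = 7570
dwelling 14: 7570 + 607 = 8177
dwelling 15: 8177 + 607 = 8784
dwelling 16: 8784 + 607 = 9391
dwelling 17: 9391 + 607 = 9998
dwelling 18: 9998 + 607 = 10605
dwelling 19: 10605 + 607 = 11212
dwelling 20: 11212 + 607 = 11819
dwelling 21: 11819 + 607 = 12426
dwelling 22: 12426 + 607 = 13033
dwelling 23: 13033 + 607 = 13640
dwelling 24: 13640 + 607 = 14247
dwelling 25: 14247 + 607 = 14854

286, 893, 1500, 2107, 2714, 3321, 3928, 4535, 5142, 5749, 6356, 6963, 7570, 8177, 8784, 9391, 9998, 10605, 11212, 11819, 12426, 13033, 13640, 14247, 14854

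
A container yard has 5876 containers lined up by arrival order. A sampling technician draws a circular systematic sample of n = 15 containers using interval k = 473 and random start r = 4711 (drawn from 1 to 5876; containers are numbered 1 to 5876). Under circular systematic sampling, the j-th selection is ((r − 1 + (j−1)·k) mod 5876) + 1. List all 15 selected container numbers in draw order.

4711, 5184, 5657, 254, 727, 1200, 1673, 2146, 2619, 3092, 3565, 4038, 4511, 4984, 5457

Selection 1: 4711
Selection 2: 4711 + 473 = 5184
Selection 3: 5184 + 473 = 5657
Selection 4: 5657 + 473 = 6130 → 6130 − 5876 = 254
Selection 5: 254 + 473 = 727
Selection 6: 727 + 473 = 1200
Selection 7: 1200 + 473 = 1673
Selection 8: 1673 + 473 = 2146
Selection 9: 2146 + 473 = 2619
Selection 10: 2619 + 473 = 3092
Selection 11: 3092 + 473 = 3565
Selection 12: 3565 + 473 = 4038
Selection 13: 4038 + 473 = 4511
Selection 14: 4511 + 473 = 4984
Selection 15: 4984 + 473 = 5457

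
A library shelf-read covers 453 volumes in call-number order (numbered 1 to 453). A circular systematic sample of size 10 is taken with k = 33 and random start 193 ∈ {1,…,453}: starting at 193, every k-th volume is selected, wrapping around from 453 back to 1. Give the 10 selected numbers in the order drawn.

193, 226, 259, 292, 325, 358, 391, 424, 4, 37

Selection 1: 193
Selection 2: 193 + 33 = 226
Selection 3: 226 + 33 = 259
Selection 4: 259 + 33 = 292
Selection 5: 292 + 33 = 325
Selection 6: 325 + 33 = 358
Selection 7: 358 + 33 = 391
Selection 8: 391 + 33 = 424
Selection 9: 424 + 33 = 457 → 457 − 453 = 4
Selection 10: 4 + 33 = 37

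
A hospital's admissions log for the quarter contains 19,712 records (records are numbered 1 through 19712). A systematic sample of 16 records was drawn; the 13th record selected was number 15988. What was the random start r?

k = 19712/16 = 1232
r = 15988 − (13−1)×1232 = 15988 − 14784 = 1204

1204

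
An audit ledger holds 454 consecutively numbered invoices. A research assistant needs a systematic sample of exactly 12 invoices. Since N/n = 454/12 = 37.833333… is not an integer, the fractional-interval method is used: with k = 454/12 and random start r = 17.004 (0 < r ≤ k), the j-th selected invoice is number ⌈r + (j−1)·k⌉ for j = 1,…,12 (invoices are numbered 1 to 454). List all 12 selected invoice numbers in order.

18, 55, 93, 131, 169, 207, 245, 282, 320, 358, 396, 434

j=1: r + 0k = 17.004 → ⌈·⌉ = 18
j=2: r + 1k = 54.837333… → ⌈·⌉ = 55
j=3: r + 2k = 92.670666… → ⌈·⌉ = 93
j=4: r + 3k = 130.504 → ⌈·⌉ = 131
j=5: r + 4k = 168.337333… → ⌈·⌉ = 169
j=6: r + 5k = 206.170666… → ⌈·⌉ = 207
j=7: r + 6k = 244.004 → ⌈·⌉ = 245
j=8: r + 7k = 281.837333… → ⌈·⌉ = 282
j=9: r + 8k = 319.670666… → ⌈·⌉ = 320
j=10: r + 9k = 357.504 → ⌈·⌉ = 358
j=11: r + 10k = 395.337333… → ⌈·⌉ = 396
j=12: r + 11k = 433.170666… → ⌈·⌉ = 434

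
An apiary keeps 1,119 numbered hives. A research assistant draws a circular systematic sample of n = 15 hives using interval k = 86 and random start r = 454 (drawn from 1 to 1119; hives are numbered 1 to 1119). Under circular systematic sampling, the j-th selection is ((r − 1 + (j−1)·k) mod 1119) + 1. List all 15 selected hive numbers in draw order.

Selection 1: 454
Selection 2: 454 + 86 = 540
Selection 3: 540 + 86 = 626
Selection 4: 626 + 86 = 712
Selection 5: 712 + 86 = 798
Selection 6: 798 + 86 = 884
Selection 7: 884 + 86 = 970
Selection 8: 970 + 86 = 1056
Selection 9: 1056 + 86 = 1142 → 1142 − 1119 = 23
Selection 10: 23 + 86 = 109
Selection 11: 109 + 86 = 195
Selection 12: 195 + 86 = 281
Selection 13: 281 + 86 = 367
Selection 14: 367 + 86 = 453
Selection 15: 453 + 86 = 539

454, 540, 626, 712, 798, 884, 970, 1056, 23, 109, 195, 281, 367, 453, 539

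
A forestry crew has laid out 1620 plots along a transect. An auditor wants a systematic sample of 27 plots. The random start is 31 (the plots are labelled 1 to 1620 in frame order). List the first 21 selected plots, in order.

k = N/n = 1620/27 = 60
plot 1: 31
plot 2: 31 + 60 = 91
plot 3: 91 + 60 = 151
plot 4: 151 + 60 = 211
plot 5: 211 + 60 = 271
plot 6: 271 + 60 = 331
plot 7: 331 + 60 = 391
plot 8: 391 + 60 = 451
plot 9: 451 + 60 = 511
plot 10: 511 + 60 = 571
plot 11: 571 + 60 = 631
plot 12: 631 + 60 = 691
plot 13: 691 + 60 = 751
plot 14: 751 + 60 = 811
plot 15: 811 + 60 = 871
plot 16: 871 + 60 = 931
plot 17: 931 + 60 = 991
plot 18: 991 + 60 = 1051
plot 19: 1051 + 60 = 1111
plot 20: 1111 + 60 = 1171
plot 21: 1171 + 60 = 1231

31, 91, 151, 211, 271, 331, 391, 451, 511, 571, 631, 691, 751, 811, 871, 931, 991, 1051, 1111, 1171, 1231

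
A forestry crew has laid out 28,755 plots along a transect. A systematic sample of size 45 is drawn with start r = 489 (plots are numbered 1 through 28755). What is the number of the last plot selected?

k = 28755/45 = 639
45th selection = r + (45−1)·k = 489 + 44×639 = 489 + 28116 = 28605

28605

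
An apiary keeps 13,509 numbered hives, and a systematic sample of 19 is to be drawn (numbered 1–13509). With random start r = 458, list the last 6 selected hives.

k = N/n = 13509/19 = 711
14th selection = 458 + 13×711 = 9701
15th: 9701 + 711 = 10412
16th: 10412 + 711 = 11123
17th: 11123 + 711 = 11834
18th: 11834 + 711 = 12545
19th: 12545 + 711 = 13256

9701, 10412, 11123, 11834, 12545, 13256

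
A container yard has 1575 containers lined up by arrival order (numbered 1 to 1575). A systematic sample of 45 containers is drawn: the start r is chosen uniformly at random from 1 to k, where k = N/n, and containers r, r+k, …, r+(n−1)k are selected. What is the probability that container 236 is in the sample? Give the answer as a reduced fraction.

1/35

k = 1575/45 = 35.
Container 236 is selected iff r ≡ 236 (mod 35); exactly one such r in {1,…,35}.
Inclusion probability = 1/35.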